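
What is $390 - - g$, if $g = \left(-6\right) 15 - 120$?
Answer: $180$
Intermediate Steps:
$g = -210$ ($g = -90 - 120 = -210$)
$390 - - g = 390 - \left(-1\right) \left(-210\right) = 390 - 210 = 180$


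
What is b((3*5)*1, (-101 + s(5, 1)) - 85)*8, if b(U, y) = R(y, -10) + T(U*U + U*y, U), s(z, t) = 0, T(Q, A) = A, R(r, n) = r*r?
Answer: 276888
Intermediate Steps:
R(r, n) = r**2
b(U, y) = U + y**2 (b(U, y) = y**2 + U = U + y**2)
b((3*5)*1, (-101 + s(5, 1)) - 85)*8 = ((3*5)*1 + ((-101 + 0) - 85)**2)*8 = (15*1 + (-101 - 85)**2)*8 = (15 + (-186)**2)*8 = (15 + 34596)*8 = 34611*8 = 276888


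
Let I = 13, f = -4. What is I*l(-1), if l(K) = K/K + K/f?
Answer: 65/4 ≈ 16.250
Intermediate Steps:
l(K) = 1 - K/4 (l(K) = K/K + K/(-4) = 1 + K*(-1/4) = 1 - K/4)
I*l(-1) = 13*(1 - 1/4*(-1)) = 13*(1 + 1/4) = 13*(5/4) = 65/4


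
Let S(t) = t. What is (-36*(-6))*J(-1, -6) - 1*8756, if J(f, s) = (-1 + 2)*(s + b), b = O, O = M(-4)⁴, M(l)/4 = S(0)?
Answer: -10052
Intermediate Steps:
M(l) = 0 (M(l) = 4*0 = 0)
O = 0 (O = 0⁴ = 0)
b = 0
J(f, s) = s (J(f, s) = (-1 + 2)*(s + 0) = 1*s = s)
(-36*(-6))*J(-1, -6) - 1*8756 = -36*(-6)*(-6) - 1*8756 = 216*(-6) - 8756 = -1296 - 8756 = -10052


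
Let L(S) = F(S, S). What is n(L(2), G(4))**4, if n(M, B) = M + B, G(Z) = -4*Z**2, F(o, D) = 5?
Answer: 12117361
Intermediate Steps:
L(S) = 5
n(M, B) = B + M
n(L(2), G(4))**4 = (-4*4**2 + 5)**4 = (-4*16 + 5)**4 = (-64 + 5)**4 = (-59)**4 = 12117361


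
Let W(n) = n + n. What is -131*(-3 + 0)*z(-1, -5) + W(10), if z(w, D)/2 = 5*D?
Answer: -19630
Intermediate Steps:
z(w, D) = 10*D (z(w, D) = 2*(5*D) = 10*D)
W(n) = 2*n
-131*(-3 + 0)*z(-1, -5) + W(10) = -131*(-3 + 0)*10*(-5) + 2*10 = -(-393)*(-50) + 20 = -131*150 + 20 = -19650 + 20 = -19630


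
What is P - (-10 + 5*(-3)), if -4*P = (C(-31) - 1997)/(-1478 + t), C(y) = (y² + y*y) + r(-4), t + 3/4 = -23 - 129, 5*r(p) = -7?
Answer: 814993/32615 ≈ 24.988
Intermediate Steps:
r(p) = -7/5 (r(p) = (⅕)*(-7) = -7/5)
t = -611/4 (t = -¾ + (-23 - 129) = -¾ - 152 = -611/4 ≈ -152.75)
C(y) = -7/5 + 2*y² (C(y) = (y² + y*y) - 7/5 = (y² + y²) - 7/5 = 2*y² - 7/5 = -7/5 + 2*y²)
P = -382/32615 (P = -((-7/5 + 2*(-31)²) - 1997)/(4*(-1478 - 611/4)) = -((-7/5 + 2*961) - 1997)/(4*(-6523/4)) = -((-7/5 + 1922) - 1997)*(-4)/(4*6523) = -(9603/5 - 1997)*(-4)/(4*6523) = -(-191)*(-4)/(10*6523) = -¼*1528/32615 = -382/32615 ≈ -0.011712)
P - (-10 + 5*(-3)) = -382/32615 - (-10 + 5*(-3)) = -382/32615 - (-10 - 15) = -382/32615 - 1*(-25) = -382/32615 + 25 = 814993/32615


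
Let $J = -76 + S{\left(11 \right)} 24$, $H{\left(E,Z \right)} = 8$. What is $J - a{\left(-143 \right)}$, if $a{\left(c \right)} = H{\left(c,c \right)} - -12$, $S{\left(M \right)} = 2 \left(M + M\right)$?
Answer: $960$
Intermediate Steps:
$S{\left(M \right)} = 4 M$ ($S{\left(M \right)} = 2 \cdot 2 M = 4 M$)
$a{\left(c \right)} = 20$ ($a{\left(c \right)} = 8 - -12 = 8 + 12 = 20$)
$J = 980$ ($J = -76 + 4 \cdot 11 \cdot 24 = -76 + 44 \cdot 24 = -76 + 1056 = 980$)
$J - a{\left(-143 \right)} = 980 - 20 = 960$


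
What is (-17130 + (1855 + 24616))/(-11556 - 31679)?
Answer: -9341/43235 ≈ -0.21605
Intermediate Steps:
(-17130 + (1855 + 24616))/(-11556 - 31679) = (-17130 + 26471)/(-43235) = 9341*(-1/43235) = -9341/43235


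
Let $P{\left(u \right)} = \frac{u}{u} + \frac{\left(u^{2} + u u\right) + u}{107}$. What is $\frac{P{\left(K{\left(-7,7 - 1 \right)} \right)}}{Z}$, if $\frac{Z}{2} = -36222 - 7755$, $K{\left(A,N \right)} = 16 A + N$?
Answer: $- \frac{7491}{3137026} \approx -0.0023879$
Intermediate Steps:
$K{\left(A,N \right)} = N + 16 A$
$P{\left(u \right)} = 1 + \frac{u}{107} + \frac{2 u^{2}}{107}$ ($P{\left(u \right)} = 1 + \left(\left(u^{2} + u^{2}\right) + u\right) \frac{1}{107} = 1 + \left(2 u^{2} + u\right) \frac{1}{107} = 1 + \left(u + 2 u^{2}\right) \frac{1}{107} = 1 + \left(\frac{u}{107} + \frac{2 u^{2}}{107}\right) = 1 + \frac{u}{107} + \frac{2 u^{2}}{107}$)
$Z = -87954$ ($Z = 2 \left(-36222 - 7755\right) = 2 \left(-43977\right) = -87954$)
$\frac{P{\left(K{\left(-7,7 - 1 \right)} \right)}}{Z} = \frac{1 + \frac{\left(7 - 1\right) + 16 \left(-7\right)}{107} + \frac{2 \left(\left(7 - 1\right) + 16 \left(-7\right)\right)^{2}}{107}}{-87954} = \left(1 + \frac{\left(7 - 1\right) - 112}{107} + \frac{2 \left(\left(7 - 1\right) - 112\right)^{2}}{107}\right) \left(- \frac{1}{87954}\right) = \left(1 + \frac{6 - 112}{107} + \frac{2 \left(6 - 112\right)^{2}}{107}\right) \left(- \frac{1}{87954}\right) = \left(1 + \frac{1}{107} \left(-106\right) + \frac{2 \left(-106\right)^{2}}{107}\right) \left(- \frac{1}{87954}\right) = \left(1 - \frac{106}{107} + \frac{2}{107} \cdot 11236\right) \left(- \frac{1}{87954}\right) = \left(1 - \frac{106}{107} + \frac{22472}{107}\right) \left(- \frac{1}{87954}\right) = \frac{22473}{107} \left(- \frac{1}{87954}\right) = - \frac{7491}{3137026}$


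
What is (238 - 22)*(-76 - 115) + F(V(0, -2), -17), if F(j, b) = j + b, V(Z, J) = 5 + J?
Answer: -41270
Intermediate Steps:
F(j, b) = b + j
(238 - 22)*(-76 - 115) + F(V(0, -2), -17) = (238 - 22)*(-76 - 115) + (-17 + (5 - 2)) = 216*(-191) + (-17 + 3) = -41256 - 14 = -41270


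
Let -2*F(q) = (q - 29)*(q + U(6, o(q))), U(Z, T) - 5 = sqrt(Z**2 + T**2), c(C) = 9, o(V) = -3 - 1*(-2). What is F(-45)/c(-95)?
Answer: -1480/9 + 37*sqrt(37)/9 ≈ -139.44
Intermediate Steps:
o(V) = -1 (o(V) = -3 + 2 = -1)
U(Z, T) = 5 + sqrt(T**2 + Z**2) (U(Z, T) = 5 + sqrt(Z**2 + T**2) = 5 + sqrt(T**2 + Z**2))
F(q) = -(-29 + q)*(5 + q + sqrt(37))/2 (F(q) = -(q - 29)*(q + (5 + sqrt((-1)**2 + 6**2)))/2 = -(-29 + q)*(q + (5 + sqrt(1 + 36)))/2 = -(-29 + q)*(q + (5 + sqrt(37)))/2 = -(-29 + q)*(5 + q + sqrt(37))/2)
F(-45)/c(-95) = (145/2 + 12*(-45) - 1/2*(-45)**2 + 29*sqrt(37)/2 - 1/2*(-45)*sqrt(37))/9 = (145/2 - 540 - 1/2*2025 + 29*sqrt(37)/2 + 45*sqrt(37)/2)*(1/9) = (145/2 - 540 - 2025/2 + 29*sqrt(37)/2 + 45*sqrt(37)/2)*(1/9) = (-1480 + 37*sqrt(37))*(1/9) = -1480/9 + 37*sqrt(37)/9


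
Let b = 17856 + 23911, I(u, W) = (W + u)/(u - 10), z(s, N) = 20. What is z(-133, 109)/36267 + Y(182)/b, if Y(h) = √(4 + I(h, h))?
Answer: 20/36267 + √11309/1795981 ≈ 0.00061068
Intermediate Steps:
I(u, W) = (W + u)/(-10 + u)
b = 41767
Y(h) = √(4 + 2*h/(-10 + h)) (Y(h) = √(4 + (h + h)/(-10 + h)) = √(4 + (2*h)/(-10 + h)) = √(4 + 2*h/(-10 + h)))
z(-133, 109)/36267 + Y(182)/b = 20/36267 + (√2*√((-20 + 3*182)/(-10 + 182)))/41767 = 20*(1/36267) + (√2*√((-20 + 546)/172))*(1/41767) = 20/36267 + (√2*√((1/172)*526))*(1/41767) = 20/36267 + (√2*√(263/86))*(1/41767) = 20/36267 + (√2*(√22618/86))*(1/41767) = 20/36267 + (√11309/43)*(1/41767) = 20/36267 + √11309/1795981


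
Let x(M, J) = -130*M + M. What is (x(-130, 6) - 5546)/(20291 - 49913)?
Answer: -5612/14811 ≈ -0.37891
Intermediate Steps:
x(M, J) = -129*M
(x(-130, 6) - 5546)/(20291 - 49913) = (-129*(-130) - 5546)/(20291 - 49913) = (16770 - 5546)/(-29622) = 11224*(-1/29622) = -5612/14811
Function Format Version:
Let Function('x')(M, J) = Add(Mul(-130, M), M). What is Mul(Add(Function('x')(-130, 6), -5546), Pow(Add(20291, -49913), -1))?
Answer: Rational(-5612, 14811) ≈ -0.37891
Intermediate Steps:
Function('x')(M, J) = Mul(-129, M)
Mul(Add(Function('x')(-130, 6), -5546), Pow(Add(20291, -49913), -1)) = Mul(Add(Mul(-129, -130), -5546), Pow(Add(20291, -49913), -1)) = Mul(Add(16770, -5546), Pow(-29622, -1)) = Mul(11224, Rational(-1, 29622)) = Rational(-5612, 14811)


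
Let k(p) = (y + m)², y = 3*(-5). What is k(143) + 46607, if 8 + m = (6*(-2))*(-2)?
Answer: 46608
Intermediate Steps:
m = 16 (m = -8 + (6*(-2))*(-2) = -8 - 12*(-2) = -8 + 24 = 16)
y = -15
k(p) = 1 (k(p) = (-15 + 16)² = 1² = 1)
k(143) + 46607 = 1 + 46607 = 46608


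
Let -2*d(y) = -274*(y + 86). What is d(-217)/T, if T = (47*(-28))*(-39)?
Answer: -17947/51324 ≈ -0.34968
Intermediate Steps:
d(y) = 11782 + 137*y (d(y) = -(-137)*(y + 86) = -(-137)*(86 + y) = -(-23564 - 274*y)/2 = 11782 + 137*y)
T = 51324 (T = -1316*(-39) = 51324)
d(-217)/T = (11782 + 137*(-217))/51324 = (11782 - 29729)*(1/51324) = -17947*1/51324 = -17947/51324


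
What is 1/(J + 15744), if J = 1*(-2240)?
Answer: 1/13504 ≈ 7.4052e-5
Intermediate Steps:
J = -2240
1/(J + 15744) = 1/(-2240 + 15744) = 1/13504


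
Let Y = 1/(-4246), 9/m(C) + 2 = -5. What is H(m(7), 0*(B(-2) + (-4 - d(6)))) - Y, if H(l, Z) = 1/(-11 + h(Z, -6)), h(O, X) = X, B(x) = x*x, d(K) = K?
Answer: -4229/72182 ≈ -0.058588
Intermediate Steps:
B(x) = x**2
m(C) = -9/7 (m(C) = 9/(-2 - 5) = 9/(-7) = 9*(-1/7) = -9/7)
H(l, Z) = -1/17 (H(l, Z) = 1/(-11 - 6) = 1/(-17) = -1/17)
Y = -1/4246 ≈ -0.00023552
H(m(7), 0*(B(-2) + (-4 - d(6)))) - Y = -1/17 - 1*(-1/4246) = -1/17 + 1/4246 = -4229/72182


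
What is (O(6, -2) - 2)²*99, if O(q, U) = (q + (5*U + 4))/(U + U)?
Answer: 396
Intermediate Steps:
O(q, U) = (4 + q + 5*U)/(2*U) (O(q, U) = (q + (4 + 5*U))/((2*U)) = (4 + q + 5*U)*(1/(2*U)) = (4 + q + 5*U)/(2*U))
(O(6, -2) - 2)²*99 = ((½)*(4 + 6 + 5*(-2))/(-2) - 2)²*99 = ((½)*(-½)*(4 + 6 - 10) - 2)²*99 = ((½)*(-½)*0 - 2)²*99 = (0 - 2)²*99 = (-2)²*99 = 4*99 = 396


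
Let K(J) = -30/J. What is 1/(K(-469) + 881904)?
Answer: 469/413613006 ≈ 1.1339e-6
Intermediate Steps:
1/(K(-469) + 881904) = 1/(-30/(-469) + 881904) = 1/(-30*(-1/469) + 881904) = 1/(30/469 + 881904) = 1/(413613006/469) = 469/413613006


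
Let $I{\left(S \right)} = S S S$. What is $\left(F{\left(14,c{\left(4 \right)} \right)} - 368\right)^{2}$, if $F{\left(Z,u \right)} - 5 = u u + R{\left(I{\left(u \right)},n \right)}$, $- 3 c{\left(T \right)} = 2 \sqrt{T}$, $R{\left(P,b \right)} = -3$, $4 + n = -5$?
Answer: $\frac{10745284}{81} \approx 1.3266 \cdot 10^{5}$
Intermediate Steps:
$n = -9$ ($n = -4 - 5 = -9$)
$I{\left(S \right)} = S^{3}$ ($I{\left(S \right)} = S^{2} S = S^{3}$)
$c{\left(T \right)} = - \frac{2 \sqrt{T}}{3}$
$F{\left(Z,u \right)} = 2 + u^{2}$ ($F{\left(Z,u \right)} = 5 + \left(u u - 3\right) = 5 + \left(u^{2} - 3\right) = 5 + \left(-3 + u^{2}\right) = 2 + u^{2}$)
$\left(F{\left(14,c{\left(4 \right)} \right)} - 368\right)^{2} = \left(\left(2 + \left(- \frac{2 \sqrt{4}}{3}\right)^{2}\right) - 368\right)^{2} = \left(\left(2 + \left(\left(- \frac{2}{3}\right) 2\right)^{2}\right) - 368\right)^{2} = \left(\left(2 + \left(- \frac{4}{3}\right)^{2}\right) - 368\right)^{2} = \left(\left(2 + \frac{16}{9}\right) - 368\right)^{2} = \left(\frac{34}{9} - 368\right)^{2} = \left(- \frac{3278}{9}\right)^{2} = \frac{10745284}{81}$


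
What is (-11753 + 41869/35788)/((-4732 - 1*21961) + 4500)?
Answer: 420574495/794243084 ≈ 0.52953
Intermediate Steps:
(-11753 + 41869/35788)/((-4732 - 1*21961) + 4500) = (-11753 + 41869*(1/35788))/((-4732 - 21961) + 4500) = (-11753 + 41869/35788)/(-26693 + 4500) = -420574495/35788/(-22193) = -420574495/35788*(-1/22193) = 420574495/794243084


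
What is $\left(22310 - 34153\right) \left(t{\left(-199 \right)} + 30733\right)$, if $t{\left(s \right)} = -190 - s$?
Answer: $-364077506$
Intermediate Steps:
$\left(22310 - 34153\right) \left(t{\left(-199 \right)} + 30733\right) = \left(22310 - 34153\right) \left(\left(-190 - -199\right) + 30733\right) = - 11843 \left(\left(-190 + 199\right) + 30733\right) = - 11843 \left(9 + 30733\right) = \left(-11843\right) 30742 = -364077506$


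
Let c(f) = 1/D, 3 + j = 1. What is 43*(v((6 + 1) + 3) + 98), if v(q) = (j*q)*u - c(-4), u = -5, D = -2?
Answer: 17071/2 ≈ 8535.5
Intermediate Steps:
j = -2 (j = -3 + 1 = -2)
c(f) = -½ (c(f) = 1/(-2) = -½)
v(q) = ½ + 10*q (v(q) = -2*q*(-5) - 1*(-½) = 10*q + ½ = ½ + 10*q)
43*(v((6 + 1) + 3) + 98) = 43*((½ + 10*((6 + 1) + 3)) + 98) = 43*((½ + 10*(7 + 3)) + 98) = 43*((½ + 10*10) + 98) = 43*((½ + 100) + 98) = 43*(201/2 + 98) = 43*(397/2) = 17071/2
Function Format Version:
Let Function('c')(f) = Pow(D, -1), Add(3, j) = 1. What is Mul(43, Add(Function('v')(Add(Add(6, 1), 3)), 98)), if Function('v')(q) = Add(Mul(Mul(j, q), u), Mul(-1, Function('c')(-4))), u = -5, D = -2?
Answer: Rational(17071, 2) ≈ 8535.5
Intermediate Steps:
j = -2 (j = Add(-3, 1) = -2)
Function('c')(f) = Rational(-1, 2) (Function('c')(f) = Pow(-2, -1) = Rational(-1, 2))
Function('v')(q) = Add(Rational(1, 2), Mul(10, q)) (Function('v')(q) = Add(Mul(Mul(-2, q), -5), Mul(-1, Rational(-1, 2))) = Add(Mul(10, q), Rational(1, 2)) = Add(Rational(1, 2), Mul(10, q)))
Mul(43, Add(Function('v')(Add(Add(6, 1), 3)), 98)) = Mul(43, Add(Add(Rational(1, 2), Mul(10, Add(Add(6, 1), 3))), 98)) = Mul(43, Add(Add(Rational(1, 2), Mul(10, Add(7, 3))), 98)) = Mul(43, Add(Add(Rational(1, 2), Mul(10, 10)), 98)) = Mul(43, Add(Add(Rational(1, 2), 100), 98)) = Mul(43, Add(Rational(201, 2), 98)) = Mul(43, Rational(397, 2)) = Rational(17071, 2)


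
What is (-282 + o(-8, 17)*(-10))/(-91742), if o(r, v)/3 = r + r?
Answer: -99/45871 ≈ -0.0021582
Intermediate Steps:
o(r, v) = 6*r (o(r, v) = 3*(r + r) = 3*(2*r) = 6*r)
(-282 + o(-8, 17)*(-10))/(-91742) = (-282 + (6*(-8))*(-10))/(-91742) = (-282 - 48*(-10))*(-1/91742) = (-282 + 480)*(-1/91742) = 198*(-1/91742) = -99/45871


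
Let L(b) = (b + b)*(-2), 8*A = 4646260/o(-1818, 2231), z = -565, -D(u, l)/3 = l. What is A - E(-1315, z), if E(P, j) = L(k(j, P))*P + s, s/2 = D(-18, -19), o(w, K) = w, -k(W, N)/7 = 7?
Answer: 935566571/3636 ≈ 2.5731e+5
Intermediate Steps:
D(u, l) = -3*l
k(W, N) = -49 (k(W, N) = -7*7 = -49)
s = 114 (s = 2*(-3*(-19)) = 2*57 = 114)
A = -1161565/3636 (A = (4646260/(-1818))/8 = (4646260*(-1/1818))/8 = (⅛)*(-2323130/909) = -1161565/3636 ≈ -319.46)
L(b) = -4*b (L(b) = (2*b)*(-2) = -4*b)
E(P, j) = 114 + 196*P (E(P, j) = (-4*(-49))*P + 114 = 196*P + 114 = 114 + 196*P)
A - E(-1315, z) = -1161565/3636 - (114 + 196*(-1315)) = -1161565/3636 - (114 - 257740) = -1161565/3636 - 1*(-257626) = -1161565/3636 + 257626 = 935566571/3636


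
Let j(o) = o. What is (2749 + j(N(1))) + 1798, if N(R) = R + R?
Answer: 4549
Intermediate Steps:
N(R) = 2*R
(2749 + j(N(1))) + 1798 = (2749 + 2*1) + 1798 = (2749 + 2) + 1798 = 2751 + 1798 = 4549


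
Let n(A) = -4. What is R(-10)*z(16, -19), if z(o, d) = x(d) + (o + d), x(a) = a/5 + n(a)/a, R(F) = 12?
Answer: -7512/95 ≈ -79.074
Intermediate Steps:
x(a) = -4/a + a/5 (x(a) = a/5 - 4/a = -4/a + a/5)
z(o, d) = o - 4/d + 6*d/5 (z(o, d) = (-4/d + d/5) + (o + d) = (-4/d + d/5) + (d + o) = o - 4/d + 6*d/5)
R(-10)*z(16, -19) = 12*(16 - 4/(-19) + (6/5)*(-19)) = 12*(16 - 4*(-1/19) - 114/5) = 12*(16 + 4/19 - 114/5) = 12*(-626/95) = -7512/95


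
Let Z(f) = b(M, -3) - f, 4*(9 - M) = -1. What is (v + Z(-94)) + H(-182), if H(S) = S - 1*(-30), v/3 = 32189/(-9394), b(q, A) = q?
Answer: -1109049/18788 ≈ -59.030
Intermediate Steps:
M = 37/4 (M = 9 - ¼*(-1) = 9 + ¼ = 37/4 ≈ 9.2500)
v = -96567/9394 (v = 3*(32189/(-9394)) = 3*(32189*(-1/9394)) = 3*(-32189/9394) = -96567/9394 ≈ -10.280)
H(S) = 30 + S (H(S) = S + 30 = 30 + S)
Z(f) = 37/4 - f
(v + Z(-94)) + H(-182) = (-96567/9394 + (37/4 - 1*(-94))) + (30 - 182) = (-96567/9394 + (37/4 + 94)) - 152 = (-96567/9394 + 413/4) - 152 = 1746727/18788 - 152 = -1109049/18788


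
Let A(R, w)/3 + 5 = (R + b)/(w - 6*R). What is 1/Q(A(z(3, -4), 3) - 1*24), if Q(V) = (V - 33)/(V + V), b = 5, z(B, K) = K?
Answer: 700/647 ≈ 1.0819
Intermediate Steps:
A(R, w) = -15 + 3*(5 + R)/(w - 6*R) (A(R, w) = -15 + 3*((R + 5)/(w - 6*R)) = -15 + 3*((5 + R)/(w - 6*R)) = -15 + 3*(5 + R)/(w - 6*R))
Q(V) = (-33 + V)/(2*V) (Q(V) = (-33 + V)/((2*V)) = (-33 + V)*(1/(2*V)) = (-33 + V)/(2*V))
1/Q(A(z(3, -4), 3) - 1*24) = 1/((-33 + (3*(-5 - 31*(-4) + 5*3)/(-1*3 + 6*(-4)) - 1*24))/(2*(3*(-5 - 31*(-4) + 5*3)/(-1*3 + 6*(-4)) - 1*24))) = 1/((-33 + (3*(-5 + 124 + 15)/(-3 - 24) - 24))/(2*(3*(-5 + 124 + 15)/(-3 - 24) - 24))) = 1/((-33 + (3*134/(-27) - 24))/(2*(3*134/(-27) - 24))) = 1/((-33 + (3*(-1/27)*134 - 24))/(2*(3*(-1/27)*134 - 24))) = 1/((-33 + (-134/9 - 24))/(2*(-134/9 - 24))) = 1/((-33 - 350/9)/(2*(-350/9))) = 1/((½)*(-9/350)*(-647/9)) = 1/(647/700) = 700/647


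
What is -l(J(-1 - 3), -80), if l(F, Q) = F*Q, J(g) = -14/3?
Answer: -1120/3 ≈ -373.33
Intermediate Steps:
J(g) = -14/3 (J(g) = -14*1/3 = -14/3)
-l(J(-1 - 3), -80) = -(-14)*(-80)/3 = -1*1120/3 = -1120/3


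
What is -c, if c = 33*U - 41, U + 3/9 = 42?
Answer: -1334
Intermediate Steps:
U = 125/3 (U = -⅓ + 42 = 125/3 ≈ 41.667)
c = 1334 (c = 33*(125/3) - 41 = 1375 - 41 = 1334)
-c = -1*1334 = -1334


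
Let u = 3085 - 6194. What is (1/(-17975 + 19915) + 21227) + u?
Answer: 35148921/1940 ≈ 18118.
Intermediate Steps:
u = -3109
(1/(-17975 + 19915) + 21227) + u = (1/(-17975 + 19915) + 21227) - 3109 = (1/1940 + 21227) - 3109 = 41180381/1940 - 3109 = 35148921/1940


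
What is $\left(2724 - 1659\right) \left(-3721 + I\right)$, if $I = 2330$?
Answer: $-1481415$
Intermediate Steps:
$\left(2724 - 1659\right) \left(-3721 + I\right) = \left(2724 - 1659\right) \left(-3721 + 2330\right) = 1065 \left(-1391\right) = -1481415$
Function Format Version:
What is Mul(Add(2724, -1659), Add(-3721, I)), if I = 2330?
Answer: -1481415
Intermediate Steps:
Mul(Add(2724, -1659), Add(-3721, I)) = Mul(Add(2724, -1659), Add(-3721, 2330)) = Mul(1065, -1391) = -1481415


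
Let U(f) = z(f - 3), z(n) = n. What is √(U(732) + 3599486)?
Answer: √3600215 ≈ 1897.4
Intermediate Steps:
U(f) = -3 + f (U(f) = f - 3 = -3 + f)
√(U(732) + 3599486) = √((-3 + 732) + 3599486) = √(729 + 3599486) = √3600215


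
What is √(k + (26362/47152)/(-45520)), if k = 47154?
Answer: √17317581392294117930/19163920 ≈ 217.15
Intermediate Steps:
√(k + (26362/47152)/(-45520)) = √(47154 + (26362/47152)/(-45520)) = √(47154 + (26362*(1/47152))*(-1/45520)) = √(47154 + (1883/3368)*(-1/45520)) = √(47154 - 1883/153311360) = √(7229243867557/153311360) = √17317581392294117930/19163920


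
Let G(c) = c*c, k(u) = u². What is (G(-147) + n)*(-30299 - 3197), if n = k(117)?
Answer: -1182341808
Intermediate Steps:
n = 13689 (n = 117² = 13689)
G(c) = c²
(G(-147) + n)*(-30299 - 3197) = ((-147)² + 13689)*(-30299 - 3197) = (21609 + 13689)*(-33496) = 35298*(-33496) = -1182341808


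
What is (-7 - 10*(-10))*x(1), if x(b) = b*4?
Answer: 372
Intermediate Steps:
x(b) = 4*b
(-7 - 10*(-10))*x(1) = (-7 - 10*(-10))*(4*1) = (-7 + 100)*4 = 93*4 = 372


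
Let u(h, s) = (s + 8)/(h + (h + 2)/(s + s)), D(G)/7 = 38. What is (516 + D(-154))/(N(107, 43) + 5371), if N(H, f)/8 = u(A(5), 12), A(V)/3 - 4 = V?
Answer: 529414/3640007 ≈ 0.14544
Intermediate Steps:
D(G) = 266 (D(G) = 7*38 = 266)
A(V) = 12 + 3*V
u(h, s) = (8 + s)/(h + (2 + h)/(2*s)) (u(h, s) = (8 + s)/(h + (2 + h)/((2*s))) = (8 + s)/(h + (2 + h)*(1/(2*s))) = (8 + s)/(h + (2 + h)/(2*s)))
N(H, f) = 3840/677 (N(H, f) = 8*(2*12*(8 + 12)/(2 + (12 + 3*5) + 2*(12 + 3*5)*12)) = 8*(2*12*20/(2 + (12 + 15) + 2*(12 + 15)*12)) = 8*(2*12*20/(2 + 27 + 2*27*12)) = 8*(2*12*20/(2 + 27 + 648)) = 8*(2*12*20/677) = 8*(2*12*(1/677)*20) = 8*(480/677) = 3840/677)
(516 + D(-154))/(N(107, 43) + 5371) = (516 + 266)/(3840/677 + 5371) = 782/(3640007/677) = 782*(677/3640007) = 529414/3640007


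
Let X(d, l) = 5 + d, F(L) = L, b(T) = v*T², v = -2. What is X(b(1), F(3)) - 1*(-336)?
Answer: 339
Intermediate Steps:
b(T) = -2*T²
X(b(1), F(3)) - 1*(-336) = (5 - 2*1²) - 1*(-336) = (5 - 2*1) + 336 = (5 - 2) + 336 = 3 + 336 = 339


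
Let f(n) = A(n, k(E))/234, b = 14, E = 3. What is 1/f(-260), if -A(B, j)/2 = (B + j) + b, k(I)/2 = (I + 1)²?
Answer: 117/214 ≈ 0.54673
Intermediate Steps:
k(I) = 2*(1 + I)² (k(I) = 2*(I + 1)² = 2*(1 + I)²)
A(B, j) = -28 - 2*B - 2*j (A(B, j) = -2*((B + j) + 14) = -2*(14 + B + j) = -28 - 2*B - 2*j)
f(n) = -46/117 - n/117 (f(n) = (-28 - 2*n - 4*(1 + 3)²)/234 = (-28 - 2*n - 4*4²)*(1/234) = (-28 - 2*n - 4*16)*(1/234) = (-28 - 2*n - 2*32)*(1/234) = (-28 - 2*n - 64)*(1/234) = (-92 - 2*n)*(1/234) = -46/117 - n/117)
1/f(-260) = 1/(-46/117 - 1/117*(-260)) = 1/(-46/117 + 20/9) = 1/(214/117) = 117/214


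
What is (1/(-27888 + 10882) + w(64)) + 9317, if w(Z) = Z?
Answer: 159533285/17006 ≈ 9381.0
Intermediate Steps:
(1/(-27888 + 10882) + w(64)) + 9317 = (1/(-27888 + 10882) + 64) + 9317 = (1/(-17006) + 64) + 9317 = (-1/17006 + 64) + 9317 = 1088383/17006 + 9317 = 159533285/17006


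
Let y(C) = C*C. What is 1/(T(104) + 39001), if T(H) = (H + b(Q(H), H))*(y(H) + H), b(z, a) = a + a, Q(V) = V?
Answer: 1/3446041 ≈ 2.9019e-7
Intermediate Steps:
b(z, a) = 2*a
y(C) = C²
T(H) = 3*H*(H + H²) (T(H) = (H + 2*H)*(H² + H) = (3*H)*(H + H²) = 3*H*(H + H²))
1/(T(104) + 39001) = 1/(3*104²*(1 + 104) + 39001) = 1/(3*10816*105 + 39001) = 1/(3407040 + 39001) = 1/3446041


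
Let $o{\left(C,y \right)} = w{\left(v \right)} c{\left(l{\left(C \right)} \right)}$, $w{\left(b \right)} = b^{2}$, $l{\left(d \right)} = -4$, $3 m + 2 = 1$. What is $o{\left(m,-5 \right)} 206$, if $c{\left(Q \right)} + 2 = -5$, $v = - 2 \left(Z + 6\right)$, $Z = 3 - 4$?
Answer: $-144200$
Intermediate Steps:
$m = - \frac{1}{3}$ ($m = - \frac{2}{3} + \frac{1}{3} \cdot 1 = - \frac{2}{3} + \frac{1}{3} = - \frac{1}{3} \approx -0.33333$)
$Z = -1$
$v = -10$ ($v = - 2 \left(-1 + 6\right) = \left(-2\right) 5 = -10$)
$c{\left(Q \right)} = -7$ ($c{\left(Q \right)} = -2 - 5 = -7$)
$o{\left(C,y \right)} = -700$ ($o{\left(C,y \right)} = \left(-10\right)^{2} \left(-7\right) = 100 \left(-7\right) = -700$)
$o{\left(m,-5 \right)} 206 = \left(-700\right) 206 = -144200$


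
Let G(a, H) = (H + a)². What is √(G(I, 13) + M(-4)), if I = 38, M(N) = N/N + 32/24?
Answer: √23430/3 ≈ 51.023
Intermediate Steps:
M(N) = 7/3 (M(N) = 1 + 32*(1/24) = 1 + 4/3 = 7/3)
√(G(I, 13) + M(-4)) = √((13 + 38)² + 7/3) = √(51² + 7/3) = √(2601 + 7/3) = √(7810/3) = √23430/3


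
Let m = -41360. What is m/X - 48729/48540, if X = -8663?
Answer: 528491691/140167340 ≈ 3.7704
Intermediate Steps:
m/X - 48729/48540 = -41360/(-8663) - 48729/48540 = -41360*(-1/8663) - 48729*1/48540 = 41360/8663 - 16243/16180 = 528491691/140167340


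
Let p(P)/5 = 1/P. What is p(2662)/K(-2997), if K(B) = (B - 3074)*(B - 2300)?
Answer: 5/85604827594 ≈ 5.8408e-11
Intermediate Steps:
p(P) = 5/P
K(B) = (-3074 + B)*(-2300 + B)
p(2662)/K(-2997) = (5/2662)/(7070200 + (-2997)² - 5374*(-2997)) = (5*(1/2662))/(7070200 + 8982009 + 16105878) = (5/2662)/32158087 = (5/2662)*(1/32158087) = 5/85604827594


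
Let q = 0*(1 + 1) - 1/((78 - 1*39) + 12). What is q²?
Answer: 1/2601 ≈ 0.00038447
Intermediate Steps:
q = -1/51 (q = 0*2 - 1/((78 - 39) + 12) = 0 - 1/(39 + 12) = 0 - 1/51 = -1/51 ≈ -0.019608)
q² = (-1/51)² = 1/2601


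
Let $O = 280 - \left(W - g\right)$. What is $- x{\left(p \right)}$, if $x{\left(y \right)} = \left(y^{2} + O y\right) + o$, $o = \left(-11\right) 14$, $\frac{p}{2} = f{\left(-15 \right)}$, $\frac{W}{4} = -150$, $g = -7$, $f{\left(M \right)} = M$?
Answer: $25444$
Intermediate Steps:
$W = -600$ ($W = 4 \left(-150\right) = -600$)
$p = -30$ ($p = 2 \left(-15\right) = -30$)
$o = -154$
$O = 873$ ($O = 280 - \left(-600 - -7\right) = 280 - \left(-600 + 7\right) = 280 - -593 = 280 + 593 = 873$)
$x{\left(y \right)} = -154 + y^{2} + 873 y$ ($x{\left(y \right)} = \left(y^{2} + 873 y\right) - 154 = -154 + y^{2} + 873 y$)
$- x{\left(p \right)} = - (-154 + \left(-30\right)^{2} + 873 \left(-30\right)) = - (-154 + 900 - 26190) = \left(-1\right) \left(-25444\right) = 25444$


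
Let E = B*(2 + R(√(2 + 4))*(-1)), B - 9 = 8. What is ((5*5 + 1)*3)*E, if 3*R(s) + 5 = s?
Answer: 4862 - 442*√6 ≈ 3779.3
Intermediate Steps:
B = 17 (B = 9 + 8 = 17)
R(s) = -5/3 + s/3
E = 187/3 - 17*√6/3 (E = 17*(2 + (-5/3 + √(2 + 4)/3)*(-1)) = 17*(2 + (-5/3 + √6/3)*(-1)) = 17*(2 + (5/3 - √6/3)) = 17*(11/3 - √6/3) = 187/3 - 17*√6/3 ≈ 48.453)
((5*5 + 1)*3)*E = ((5*5 + 1)*3)*(187/3 - 17*√6/3) = ((25 + 1)*3)*(187/3 - 17*√6/3) = (26*3)*(187/3 - 17*√6/3) = 78*(187/3 - 17*√6/3) = 4862 - 442*√6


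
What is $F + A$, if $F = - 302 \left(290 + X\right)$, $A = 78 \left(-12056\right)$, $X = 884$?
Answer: $-1294916$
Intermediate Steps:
$A = -940368$
$F = -354548$ ($F = - 302 \left(290 + 884\right) = \left(-302\right) 1174 = -354548$)
$F + A = -354548 - 940368 = -1294916$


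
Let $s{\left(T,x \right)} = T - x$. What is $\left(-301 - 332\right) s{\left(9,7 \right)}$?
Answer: $-1266$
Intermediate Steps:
$\left(-301 - 332\right) s{\left(9,7 \right)} = \left(-301 - 332\right) \left(9 - 7\right) = - 633 \left(9 - 7\right) = \left(-633\right) 2 = -1266$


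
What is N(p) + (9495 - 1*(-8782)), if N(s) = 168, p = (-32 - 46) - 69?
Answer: 18445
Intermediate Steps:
p = -147 (p = -78 - 69 = -147)
N(p) + (9495 - 1*(-8782)) = 168 + (9495 - 1*(-8782)) = 168 + (9495 + 8782) = 168 + 18277 = 18445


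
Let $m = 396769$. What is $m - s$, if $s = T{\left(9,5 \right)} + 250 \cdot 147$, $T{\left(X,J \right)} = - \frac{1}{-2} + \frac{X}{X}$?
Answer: $\frac{720035}{2} \approx 3.6002 \cdot 10^{5}$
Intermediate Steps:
$T{\left(X,J \right)} = \frac{3}{2}$ ($T{\left(X,J \right)} = \left(-1\right) \left(- \frac{1}{2}\right) + 1 = \frac{1}{2} + 1 = \frac{3}{2}$)
$s = \frac{73503}{2}$ ($s = \frac{3}{2} + 250 \cdot 147 = \frac{3}{2} + 36750 = \frac{73503}{2} \approx 36752.0$)
$m - s = 396769 - \frac{73503}{2} = \frac{720035}{2}$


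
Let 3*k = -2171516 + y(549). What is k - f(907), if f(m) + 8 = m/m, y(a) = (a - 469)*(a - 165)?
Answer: -2140775/3 ≈ -7.1359e+5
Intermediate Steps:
y(a) = (-469 + a)*(-165 + a)
f(m) = -7 (f(m) = -8 + m/m = -8 + 1 = -7)
k = -2140796/3 (k = (-2171516 + (77385 + 549**2 - 634*549))/3 = (-2171516 + (77385 + 301401 - 348066))/3 = (-2171516 + 30720)/3 = (1/3)*(-2140796) = -2140796/3 ≈ -7.1360e+5)
k - f(907) = -2140796/3 - 1*(-7) = -2140796/3 + 7 = -2140775/3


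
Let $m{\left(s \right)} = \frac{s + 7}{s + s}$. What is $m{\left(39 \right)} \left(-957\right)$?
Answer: $- \frac{7337}{13} \approx -564.38$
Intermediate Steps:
$m{\left(s \right)} = \frac{7 + s}{2 s}$
$m{\left(39 \right)} \left(-957\right) = \frac{7 + 39}{2 \cdot 39} \left(-957\right) = \frac{1}{2} \cdot \frac{1}{39} \cdot 46 \left(-957\right) = \frac{23}{39} \left(-957\right) = - \frac{7337}{13}$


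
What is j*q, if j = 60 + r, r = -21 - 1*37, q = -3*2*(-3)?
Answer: 36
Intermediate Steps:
q = 18 (q = -6*(-3) = 18)
r = -58 (r = -21 - 37 = -58)
j = 2 (j = 60 - 58 = 2)
j*q = 2*18 = 36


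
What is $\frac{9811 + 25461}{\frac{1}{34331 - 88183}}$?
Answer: $-1899467744$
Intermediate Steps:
$\frac{9811 + 25461}{\frac{1}{34331 - 88183}} = \frac{35272}{\frac{1}{-53852}} = \frac{35272}{- \frac{1}{53852}} = 35272 \left(-53852\right) = -1899467744$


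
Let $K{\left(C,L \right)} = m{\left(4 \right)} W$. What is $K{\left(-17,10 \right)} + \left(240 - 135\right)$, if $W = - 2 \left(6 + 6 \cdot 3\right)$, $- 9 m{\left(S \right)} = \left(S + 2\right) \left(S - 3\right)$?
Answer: $137$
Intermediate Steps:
$m{\left(S \right)} = - \frac{\left(-3 + S\right) \left(2 + S\right)}{9}$ ($m{\left(S \right)} = - \frac{\left(S + 2\right) \left(S - 3\right)}{9} = - \frac{\left(2 + S\right) \left(-3 + S\right)}{9} = - \frac{\left(-3 + S\right) \left(2 + S\right)}{9}$)
$W = -48$ ($W = - 2 \left(6 + 18\right) = \left(-2\right) 24 = -48$)
$K{\left(C,L \right)} = 32$ ($K{\left(C,L \right)} = \left(\frac{2}{3} - \frac{4^{2}}{9} + \frac{1}{9} \cdot 4\right) \left(-48\right) = \left(\frac{2}{3} - \frac{16}{9} + \frac{4}{9}\right) \left(-48\right) = \left(- \frac{2}{3}\right) \left(-48\right) = 32$)
$K{\left(-17,10 \right)} + \left(240 - 135\right) = 32 + \left(240 - 135\right) = 32 + 105 = 137$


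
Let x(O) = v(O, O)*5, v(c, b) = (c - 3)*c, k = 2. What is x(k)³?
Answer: -1000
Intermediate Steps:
v(c, b) = c*(-3 + c) (v(c, b) = (-3 + c)*c = c*(-3 + c))
x(O) = 5*O*(-3 + O) (x(O) = (O*(-3 + O))*5 = 5*O*(-3 + O))
x(k)³ = (5*2*(-3 + 2))³ = (5*2*(-1))³ = (-10)³ = -1000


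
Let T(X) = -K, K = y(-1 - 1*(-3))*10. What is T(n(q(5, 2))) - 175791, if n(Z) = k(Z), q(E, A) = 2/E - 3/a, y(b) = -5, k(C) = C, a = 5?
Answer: -175741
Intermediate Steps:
q(E, A) = -⅗ + 2/E (q(E, A) = 2/E - 3/5 = 2/E - 3*⅕ = 2/E - ⅗ = -⅗ + 2/E)
n(Z) = Z
K = -50 (K = -5*10 = -50)
T(X) = 50 (T(X) = -1*(-50) = 50)
T(n(q(5, 2))) - 175791 = 50 - 175791 = -175741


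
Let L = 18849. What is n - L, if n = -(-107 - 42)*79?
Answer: -7078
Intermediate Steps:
n = 11771 (n = -(-149)*79 = -1*(-11771) = 11771)
n - L = 11771 - 1*18849 = 11771 - 18849 = -7078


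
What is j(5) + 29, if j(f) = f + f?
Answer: 39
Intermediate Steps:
j(f) = 2*f
j(5) + 29 = 2*5 + 29 = 10 + 29 = 39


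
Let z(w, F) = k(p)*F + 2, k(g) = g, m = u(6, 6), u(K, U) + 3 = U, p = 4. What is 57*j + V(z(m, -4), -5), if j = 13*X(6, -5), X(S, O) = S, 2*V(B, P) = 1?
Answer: 8893/2 ≈ 4446.5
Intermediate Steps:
u(K, U) = -3 + U
m = 3 (m = -3 + 6 = 3)
z(w, F) = 2 + 4*F (z(w, F) = 4*F + 2 = 2 + 4*F)
V(B, P) = 1/2 (V(B, P) = (1/2)*1 = 1/2)
j = 78 (j = 13*6 = 78)
57*j + V(z(m, -4), -5) = 57*78 + 1/2 = 4446 + 1/2 = 8893/2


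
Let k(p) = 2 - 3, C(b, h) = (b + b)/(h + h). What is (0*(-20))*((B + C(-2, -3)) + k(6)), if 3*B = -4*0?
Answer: 0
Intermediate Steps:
C(b, h) = b/h (C(b, h) = (2*b)/((2*h)) = (2*b)*(1/(2*h)) = b/h)
k(p) = -1
B = 0 (B = (-4*0)/3 = (⅓)*0 = 0)
(0*(-20))*((B + C(-2, -3)) + k(6)) = (0*(-20))*((0 - 2/(-3)) - 1) = 0*((0 - 2*(-⅓)) - 1) = 0*((0 + ⅔) - 1) = 0*(⅔ - 1) = 0*(-⅓) = 0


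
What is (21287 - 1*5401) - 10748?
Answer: 5138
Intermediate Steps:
(21287 - 1*5401) - 10748 = (21287 - 5401) - 10748 = 15886 - 10748 = 5138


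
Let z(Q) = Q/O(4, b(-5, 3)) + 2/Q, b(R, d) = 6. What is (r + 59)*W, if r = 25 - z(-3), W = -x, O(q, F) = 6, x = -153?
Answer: 26061/2 ≈ 13031.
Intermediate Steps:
W = 153 (W = -1*(-153) = 153)
z(Q) = 2/Q + Q/6 (z(Q) = Q/6 + 2/Q = 2/Q + Q/6)
r = 157/6 (r = 25 - (2/(-3) + (⅙)*(-3)) = 25 - (2*(-⅓) - ½) = 25 - (-⅔ - ½) = 25 - 1*(-7/6) = 25 + 7/6 = 157/6 ≈ 26.167)
(r + 59)*W = (157/6 + 59)*153 = (511/6)*153 = 26061/2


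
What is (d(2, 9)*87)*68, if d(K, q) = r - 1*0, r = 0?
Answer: 0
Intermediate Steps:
d(K, q) = 0 (d(K, q) = 0 - 1*0 = 0 + 0 = 0)
(d(2, 9)*87)*68 = (0*87)*68 = 0*68 = 0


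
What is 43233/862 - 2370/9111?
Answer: 130617641/2617894 ≈ 49.894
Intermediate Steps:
43233/862 - 2370/9111 = 43233*(1/862) - 2370*1/9111 = 43233/862 - 790/3037 = 130617641/2617894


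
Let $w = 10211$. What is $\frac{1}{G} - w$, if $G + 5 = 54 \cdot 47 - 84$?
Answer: $- \frac{25006738}{2449} \approx -10211.0$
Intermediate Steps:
$G = 2449$ ($G = -5 + \left(54 \cdot 47 - 84\right) = -5 + \left(2538 - 84\right) = -5 + 2454 = 2449$)
$\frac{1}{G} - w = \frac{1}{2449} - 10211 = - \frac{25006738}{2449}$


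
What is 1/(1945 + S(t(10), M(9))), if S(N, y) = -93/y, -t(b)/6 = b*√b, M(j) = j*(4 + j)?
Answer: 39/75824 ≈ 0.00051435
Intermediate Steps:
t(b) = -6*b^(3/2) (t(b) = -6*b*√b = -6*b^(3/2))
1/(1945 + S(t(10), M(9))) = 1/(1945 - 93*1/(9*(4 + 9))) = 1/(1945 - 93/(9*13)) = 1/(1945 - 93/117) = 1/(1945 - 93*1/117) = 1/(1945 - 31/39) = 1/(75824/39) = 39/75824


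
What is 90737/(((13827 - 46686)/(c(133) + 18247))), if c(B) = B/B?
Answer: -1655768776/32859 ≈ -50390.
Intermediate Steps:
c(B) = 1
90737/(((13827 - 46686)/(c(133) + 18247))) = 90737/(((13827 - 46686)/(1 + 18247))) = 90737/((-32859/18248)) = 90737/((-32859*1/18248)) = 90737/(-32859/18248) = 90737*(-18248/32859) = -1655768776/32859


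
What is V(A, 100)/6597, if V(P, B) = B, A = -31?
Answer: 100/6597 ≈ 0.015158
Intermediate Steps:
V(A, 100)/6597 = 100/6597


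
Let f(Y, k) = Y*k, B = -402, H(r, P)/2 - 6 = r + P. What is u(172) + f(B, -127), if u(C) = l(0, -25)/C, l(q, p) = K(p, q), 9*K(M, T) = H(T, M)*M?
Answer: 39516271/774 ≈ 51055.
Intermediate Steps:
H(r, P) = 12 + 2*P + 2*r (H(r, P) = 12 + 2*(r + P) = 12 + 2*(P + r) = 12 + (2*P + 2*r) = 12 + 2*P + 2*r)
K(M, T) = M*(12 + 2*M + 2*T)/9 (K(M, T) = ((12 + 2*M + 2*T)*M)/9 = (M*(12 + 2*M + 2*T))/9 = M*(12 + 2*M + 2*T)/9)
l(q, p) = 2*p*(6 + p + q)/9
u(C) = 950/(9*C) (u(C) = ((2/9)*(-25)*(6 - 25 + 0))/C = ((2/9)*(-25)*(-19))/C = 950/(9*C))
u(172) + f(B, -127) = (950/9)/172 - 402*(-127) = (950/9)*(1/172) + 51054 = 475/774 + 51054 = 39516271/774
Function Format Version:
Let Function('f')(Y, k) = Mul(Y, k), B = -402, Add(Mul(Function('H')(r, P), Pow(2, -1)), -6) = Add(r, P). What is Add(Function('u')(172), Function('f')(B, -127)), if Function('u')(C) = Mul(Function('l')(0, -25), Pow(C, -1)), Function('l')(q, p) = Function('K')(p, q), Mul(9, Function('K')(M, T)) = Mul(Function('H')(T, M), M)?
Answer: Rational(39516271, 774) ≈ 51055.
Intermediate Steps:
Function('H')(r, P) = Add(12, Mul(2, P), Mul(2, r)) (Function('H')(r, P) = Add(12, Mul(2, Add(r, P))) = Add(12, Mul(2, Add(P, r))) = Add(12, Add(Mul(2, P), Mul(2, r))) = Add(12, Mul(2, P), Mul(2, r)))
Function('K')(M, T) = Mul(Rational(1, 9), M, Add(12, Mul(2, M), Mul(2, T))) (Function('K')(M, T) = Mul(Rational(1, 9), Mul(Add(12, Mul(2, M), Mul(2, T)), M)) = Mul(Rational(1, 9), Mul(M, Add(12, Mul(2, M), Mul(2, T)))) = Mul(Rational(1, 9), M, Add(12, Mul(2, M), Mul(2, T))))
Function('l')(q, p) = Mul(Rational(2, 9), p, Add(6, p, q))
Function('u')(C) = Mul(Rational(950, 9), Pow(C, -1)) (Function('u')(C) = Mul(Mul(Rational(2, 9), -25, Add(6, -25, 0)), Pow(C, -1)) = Mul(Mul(Rational(2, 9), -25, -19), Pow(C, -1)) = Mul(Rational(950, 9), Pow(C, -1)))
Add(Function('u')(172), Function('f')(B, -127)) = Add(Mul(Rational(950, 9), Pow(172, -1)), Mul(-402, -127)) = Add(Mul(Rational(950, 9), Rational(1, 172)), 51054) = Add(Rational(475, 774), 51054) = Rational(39516271, 774)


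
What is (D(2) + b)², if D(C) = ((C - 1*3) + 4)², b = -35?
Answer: 676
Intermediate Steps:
D(C) = (1 + C)² (D(C) = ((C - 3) + 4)² = ((-3 + C) + 4)² = (1 + C)²)
(D(2) + b)² = ((1 + 2)² - 35)² = (3² - 35)² = (9 - 35)² = (-26)² = 676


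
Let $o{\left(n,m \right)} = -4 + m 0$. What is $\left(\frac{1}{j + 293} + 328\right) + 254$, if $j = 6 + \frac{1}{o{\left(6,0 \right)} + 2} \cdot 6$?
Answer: $\frac{172273}{296} \approx 582.0$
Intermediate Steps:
$o{\left(n,m \right)} = -4$ ($o{\left(n,m \right)} = -4 + 0 = -4$)
$j = 3$ ($j = 6 + \frac{1}{-4 + 2} \cdot 6 = 6 + \frac{1}{-2} \cdot 6 = 6 - 3 = 3$)
$\left(\frac{1}{j + 293} + 328\right) + 254 = \left(\frac{1}{3 + 293} + 328\right) + 254 = \left(\frac{1}{296} + 328\right) + 254 = \frac{97089}{296} + 254 = \frac{172273}{296}$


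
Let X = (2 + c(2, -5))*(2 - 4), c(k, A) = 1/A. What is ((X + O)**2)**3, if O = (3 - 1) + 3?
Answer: 117649/15625 ≈ 7.5295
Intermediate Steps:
O = 5 (O = 2 + 3 = 5)
X = -18/5 (X = (2 + 1/(-5))*(2 - 4) = (2 - 1/5)*(-2) = (9/5)*(-2) = -18/5 ≈ -3.6000)
((X + O)**2)**3 = ((-18/5 + 5)**2)**3 = ((7/5)**2)**3 = (49/25)**3 = 117649/15625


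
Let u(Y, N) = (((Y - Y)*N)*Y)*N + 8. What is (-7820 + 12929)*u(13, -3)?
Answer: 40872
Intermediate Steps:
u(Y, N) = 8 (u(Y, N) = ((0*N)*Y)*N + 8 = (0*Y)*N + 8 = 0*N + 8 = 0 + 8 = 8)
(-7820 + 12929)*u(13, -3) = (-7820 + 12929)*8 = 5109*8 = 40872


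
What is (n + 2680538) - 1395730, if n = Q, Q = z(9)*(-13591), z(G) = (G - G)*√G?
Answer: 1284808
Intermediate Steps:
z(G) = 0 (z(G) = 0*√G = 0)
Q = 0 (Q = 0*(-13591) = 0)
n = 0
(n + 2680538) - 1395730 = (0 + 2680538) - 1395730 = 2680538 - 1395730 = 1284808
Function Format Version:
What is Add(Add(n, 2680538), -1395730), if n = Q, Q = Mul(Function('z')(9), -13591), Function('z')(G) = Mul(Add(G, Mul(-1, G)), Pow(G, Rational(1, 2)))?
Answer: 1284808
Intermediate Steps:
Function('z')(G) = 0 (Function('z')(G) = Mul(0, Pow(G, Rational(1, 2))) = 0)
Q = 0 (Q = Mul(0, -13591) = 0)
n = 0
Add(Add(n, 2680538), -1395730) = Add(Add(0, 2680538), -1395730) = Add(2680538, -1395730) = 1284808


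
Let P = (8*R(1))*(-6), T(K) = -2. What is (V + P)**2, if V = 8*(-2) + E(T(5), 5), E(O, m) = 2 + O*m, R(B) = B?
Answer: 5184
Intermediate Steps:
P = -48 (P = (8*1)*(-6) = 8*(-6) = -48)
V = -24 (V = 8*(-2) + (2 - 2*5) = -16 + (2 - 10) = -16 - 8 = -24)
(V + P)**2 = (-24 - 48)**2 = (-72)**2 = 5184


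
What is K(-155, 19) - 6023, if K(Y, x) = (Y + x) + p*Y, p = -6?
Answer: -5229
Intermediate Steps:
K(Y, x) = x - 5*Y (K(Y, x) = (Y + x) - 6*Y = x - 5*Y)
K(-155, 19) - 6023 = (19 - 5*(-155)) - 6023 = (19 + 775) - 6023 = 794 - 6023 = -5229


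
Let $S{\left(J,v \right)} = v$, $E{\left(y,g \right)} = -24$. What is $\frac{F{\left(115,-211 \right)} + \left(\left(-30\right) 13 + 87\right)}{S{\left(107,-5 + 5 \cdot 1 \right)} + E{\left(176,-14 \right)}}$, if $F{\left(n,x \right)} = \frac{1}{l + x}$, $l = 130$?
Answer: $\frac{3068}{243} \approx 12.626$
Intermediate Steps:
$F{\left(n,x \right)} = \frac{1}{130 + x}$
$\frac{F{\left(115,-211 \right)} + \left(\left(-30\right) 13 + 87\right)}{S{\left(107,-5 + 5 \cdot 1 \right)} + E{\left(176,-14 \right)}} = \frac{\frac{1}{130 - 211} + \left(\left(-30\right) 13 + 87\right)}{\left(-5 + 5 \cdot 1\right) - 24} = \frac{\frac{1}{-81} + \left(-390 + 87\right)}{\left(-5 + 5\right) - 24} = \frac{- \frac{1}{81} - 303}{0 - 24} = - \frac{24544}{81 \left(-24\right)} = \left(- \frac{24544}{81}\right) \left(- \frac{1}{24}\right) = \frac{3068}{243}$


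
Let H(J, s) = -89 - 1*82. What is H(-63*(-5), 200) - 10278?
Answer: -10449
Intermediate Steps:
H(J, s) = -171 (H(J, s) = -89 - 82 = -171)
H(-63*(-5), 200) - 10278 = -171 - 10278 = -10449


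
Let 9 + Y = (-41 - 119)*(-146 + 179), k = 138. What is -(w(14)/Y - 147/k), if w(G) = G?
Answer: 259805/243294 ≈ 1.0679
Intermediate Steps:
Y = -5289 (Y = -9 + (-41 - 119)*(-146 + 179) = -9 - 160*33 = -9 - 5280 = -5289)
-(w(14)/Y - 147/k) = -(14/(-5289) - 147/138) = -(14*(-1/5289) - 147*1/138) = -(-14/5289 - 49/46) = -1*(-259805/243294) = 259805/243294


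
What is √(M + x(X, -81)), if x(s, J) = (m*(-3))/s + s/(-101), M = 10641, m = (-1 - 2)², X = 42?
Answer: 3*√2363717342/1414 ≈ 103.15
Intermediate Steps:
m = 9 (m = (-3)² = 9)
x(s, J) = -27/s - s/101 (x(s, J) = (9*(-3))/s + s/(-101) = -27/s + s*(-1/101) = -27/s - s/101)
√(M + x(X, -81)) = √(10641 + (-27/42 - 1/101*42)) = √(10641 + (-27*1/42 - 42/101)) = √(10641 + (-9/14 - 42/101)) = √(10641 - 1497/1414) = √(15044877/1414) = 3*√2363717342/1414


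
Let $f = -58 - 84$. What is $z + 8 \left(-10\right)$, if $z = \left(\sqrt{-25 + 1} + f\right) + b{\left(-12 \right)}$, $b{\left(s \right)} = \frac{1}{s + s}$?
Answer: $- \frac{5329}{24} + 2 i \sqrt{6} \approx -222.04 + 4.899 i$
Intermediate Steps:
$f = -142$
$b{\left(s \right)} = \frac{1}{2 s}$
$z = - \frac{3409}{24} + 2 i \sqrt{6}$ ($z = \left(\sqrt{-25 + 1} - 142\right) + \frac{1}{2 \left(-12\right)} = \left(\sqrt{-24} - 142\right) + \frac{1}{2} \left(- \frac{1}{12}\right) = \left(2 i \sqrt{6} - 142\right) - \frac{1}{24} = \left(-142 + 2 i \sqrt{6}\right) - \frac{1}{24} = - \frac{3409}{24} + 2 i \sqrt{6} \approx -142.04 + 4.899 i$)
$z + 8 \left(-10\right) = \left(- \frac{3409}{24} + 2 i \sqrt{6}\right) + 8 \left(-10\right) = \left(- \frac{3409}{24} + 2 i \sqrt{6}\right) - 80 = - \frac{5329}{24} + 2 i \sqrt{6}$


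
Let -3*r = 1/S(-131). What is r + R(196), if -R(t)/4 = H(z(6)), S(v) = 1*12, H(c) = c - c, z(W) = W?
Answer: -1/36 ≈ -0.027778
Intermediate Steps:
H(c) = 0
S(v) = 12
R(t) = 0 (R(t) = -4*0 = 0)
r = -1/36 (r = -⅓/12 = -⅓*1/12 = -1/36 ≈ -0.027778)
r + R(196) = -1/36 + 0 = -1/36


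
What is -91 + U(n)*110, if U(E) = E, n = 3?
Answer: 239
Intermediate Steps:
-91 + U(n)*110 = -91 + 3*110 = -91 + 330 = 239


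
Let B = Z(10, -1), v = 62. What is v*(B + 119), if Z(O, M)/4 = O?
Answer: 9858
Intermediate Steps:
Z(O, M) = 4*O
B = 40 (B = 4*10 = 40)
v*(B + 119) = 62*(40 + 119) = 62*159 = 9858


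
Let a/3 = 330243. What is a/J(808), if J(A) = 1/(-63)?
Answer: -62415927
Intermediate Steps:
J(A) = -1/63
a = 990729 (a = 3*330243 = 990729)
a/J(808) = 990729/(-1/63) = 990729*(-63) = -62415927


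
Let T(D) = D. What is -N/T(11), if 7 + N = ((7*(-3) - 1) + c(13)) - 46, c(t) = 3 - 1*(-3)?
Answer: 69/11 ≈ 6.2727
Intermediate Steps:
c(t) = 6 (c(t) = 3 + 3 = 6)
N = -69 (N = -7 + (((7*(-3) - 1) + 6) - 46) = -7 + (((-21 - 1) + 6) - 46) = -7 + ((-22 + 6) - 46) = -7 + (-16 - 46) = -7 - 62 = -69)
-N/T(11) = -(-69)/11 = -1*(-69/11) = 69/11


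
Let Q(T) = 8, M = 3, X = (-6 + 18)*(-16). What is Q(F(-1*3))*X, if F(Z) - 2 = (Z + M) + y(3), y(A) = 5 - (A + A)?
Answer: -1536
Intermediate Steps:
y(A) = 5 - 2*A
X = -192 (X = 12*(-16) = -192)
F(Z) = 4 + Z (F(Z) = 2 + ((Z + 3) + (5 - 2*3)) = 2 + ((3 + Z) + (5 - 6)) = 2 + ((3 + Z) - 1) = 2 + (2 + Z) = 4 + Z)
Q(F(-1*3))*X = 8*(-192) = -1536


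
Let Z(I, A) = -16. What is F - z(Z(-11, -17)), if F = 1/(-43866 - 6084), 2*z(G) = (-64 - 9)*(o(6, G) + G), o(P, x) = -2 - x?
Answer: -3646351/49950 ≈ -73.000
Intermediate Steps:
z(G) = 73 (z(G) = ((-64 - 9)*((-2 - G) + G))/2 = (-73*(-2))/2 = (½)*146 = 73)
F = -1/49950 (F = 1/(-49950) = -1/49950 ≈ -2.0020e-5)
F - z(Z(-11, -17)) = -1/49950 - 1*73 = -1/49950 - 73 = -3646351/49950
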